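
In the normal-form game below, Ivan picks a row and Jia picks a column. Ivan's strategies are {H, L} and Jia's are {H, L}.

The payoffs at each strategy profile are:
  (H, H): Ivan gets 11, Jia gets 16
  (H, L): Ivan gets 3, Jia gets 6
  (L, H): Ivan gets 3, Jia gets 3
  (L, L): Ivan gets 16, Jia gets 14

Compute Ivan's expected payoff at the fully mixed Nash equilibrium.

First find y, the probability Jia plays H, from Ivan's indifference between H and L: 11y + 3(1−y) = 3y + 16(1−y), giving y = 13/21.
Since Ivan is indifferent in equilibrium, Ivan's expected payoff equals the payoff from either row against (13/21, 8/21). Using H: 11(13/21) + 3(8/21) = 167/21.

167/21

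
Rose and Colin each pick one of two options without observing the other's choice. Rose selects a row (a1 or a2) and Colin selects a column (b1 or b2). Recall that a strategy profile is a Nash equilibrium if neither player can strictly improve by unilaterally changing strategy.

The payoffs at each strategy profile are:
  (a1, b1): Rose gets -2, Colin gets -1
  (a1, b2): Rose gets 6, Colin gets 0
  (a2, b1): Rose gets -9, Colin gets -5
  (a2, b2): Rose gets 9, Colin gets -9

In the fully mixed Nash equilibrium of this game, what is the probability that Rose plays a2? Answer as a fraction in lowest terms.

Let x be the probability that Rose plays a1. In a completely mixed equilibrium, Colin must be indifferent between b1 and b2.
Colin's expected payoff from b1 is −x − 5(1−x); from b2 it is −9(1−x).
Setting these equal: 4x − 5 = 9x − 9, so x = 4/5.
Therefore Rose plays a2 with probability 1 − 4/5 = 1/5.

1/5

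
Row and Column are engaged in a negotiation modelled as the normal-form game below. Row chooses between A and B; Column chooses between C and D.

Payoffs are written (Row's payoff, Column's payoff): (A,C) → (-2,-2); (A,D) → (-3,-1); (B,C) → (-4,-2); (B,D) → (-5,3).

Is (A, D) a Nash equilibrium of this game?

At (A, D), Row earns -3; switching to B would give -5, so Row has no profitable deviation.
Column earns -1; switching to C would give -2, so Column has no profitable deviation.
Neither player can gain by a unilateral deviation, so this profile is a Nash equilibrium.

Yes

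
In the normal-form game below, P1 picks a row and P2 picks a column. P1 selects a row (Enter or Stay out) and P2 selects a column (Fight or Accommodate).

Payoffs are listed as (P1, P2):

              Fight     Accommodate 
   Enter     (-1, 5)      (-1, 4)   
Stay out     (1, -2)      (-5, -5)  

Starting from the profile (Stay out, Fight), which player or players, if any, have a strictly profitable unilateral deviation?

P1 at (Stay out, Fight) earns 1; deviating to Enter yields -1 — not better.
P2 earns -2; deviating to Accommodate yields -5 — not better.
Neither player can strictly improve; the profile is a Nash equilibrium.

Neither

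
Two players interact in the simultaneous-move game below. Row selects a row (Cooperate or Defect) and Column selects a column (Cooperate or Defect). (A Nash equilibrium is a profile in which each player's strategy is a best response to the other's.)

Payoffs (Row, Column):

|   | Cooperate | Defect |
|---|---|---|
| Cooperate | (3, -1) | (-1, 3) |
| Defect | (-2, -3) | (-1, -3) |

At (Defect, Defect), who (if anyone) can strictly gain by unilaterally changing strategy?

Row at (Defect, Defect) earns -1; deviating to Cooperate yields -1 — not better.
Column earns -3; deviating to Cooperate yields -3 — not better.
Neither player can strictly improve; the profile is a Nash equilibrium.

Neither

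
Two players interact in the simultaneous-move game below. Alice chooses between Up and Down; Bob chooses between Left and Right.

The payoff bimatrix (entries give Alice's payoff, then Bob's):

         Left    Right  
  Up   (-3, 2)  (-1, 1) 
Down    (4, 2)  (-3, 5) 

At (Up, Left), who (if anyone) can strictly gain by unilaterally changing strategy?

Alice

Alice at (Up, Left) earns -3; deviating to Down yields 4 — a strict improvement.
Bob earns 2; deviating to Right yields 1 — not better.
Only Alice has a strictly profitable deviation.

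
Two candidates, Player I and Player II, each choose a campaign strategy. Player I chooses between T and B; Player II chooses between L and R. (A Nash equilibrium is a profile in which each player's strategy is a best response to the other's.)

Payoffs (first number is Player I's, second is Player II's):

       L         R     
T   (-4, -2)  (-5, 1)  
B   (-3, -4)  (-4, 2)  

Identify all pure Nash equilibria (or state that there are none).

(T, L): Player I prefers B (-3 > -4); Player II prefers R (1 > -2) — not an equilibrium.
(T, R): Player I prefers B (-4 > -5) — not an equilibrium.
(B, L): Player II prefers R (2 > -4) — not an equilibrium.
(B, R): Player I gets -4 ≥ -5 from T, and Player II gets 2 ≥ -4 from L — Nash equilibrium.

(B, R)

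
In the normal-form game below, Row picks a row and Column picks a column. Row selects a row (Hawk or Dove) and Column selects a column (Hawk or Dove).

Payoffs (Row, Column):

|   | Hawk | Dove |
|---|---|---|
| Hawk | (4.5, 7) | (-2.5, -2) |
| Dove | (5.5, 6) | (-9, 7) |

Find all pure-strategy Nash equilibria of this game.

none

(Hawk, Hawk): Row prefers Dove (5.5 > 4.5) — not an equilibrium.
(Hawk, Dove): Column prefers Hawk (7 > -2) — not an equilibrium.
(Dove, Hawk): Column prefers Dove (7 > 6) — not an equilibrium.
(Dove, Dove): Row prefers Hawk (-2.5 > -9) — not an equilibrium.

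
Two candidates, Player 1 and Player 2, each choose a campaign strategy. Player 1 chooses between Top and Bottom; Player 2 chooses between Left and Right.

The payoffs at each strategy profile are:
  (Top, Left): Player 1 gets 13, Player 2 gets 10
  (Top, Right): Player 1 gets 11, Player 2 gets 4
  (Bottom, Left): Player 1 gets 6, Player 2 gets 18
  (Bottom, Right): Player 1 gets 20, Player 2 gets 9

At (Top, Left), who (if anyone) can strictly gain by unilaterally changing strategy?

Neither

Player 1 at (Top, Left) earns 13; deviating to Bottom yields 6 — not better.
Player 2 earns 10; deviating to Right yields 4 — not better.
Neither player can strictly improve; the profile is a Nash equilibrium.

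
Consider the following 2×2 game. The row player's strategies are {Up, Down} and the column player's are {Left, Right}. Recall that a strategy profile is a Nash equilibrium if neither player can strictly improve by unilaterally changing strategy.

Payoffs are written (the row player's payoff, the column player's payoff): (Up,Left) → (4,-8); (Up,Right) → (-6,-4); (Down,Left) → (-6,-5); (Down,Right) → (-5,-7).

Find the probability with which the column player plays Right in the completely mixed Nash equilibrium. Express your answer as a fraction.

10/11

Let q be the probability that the column player plays Left. In a completely mixed equilibrium, the row player must be indifferent between Up and Down.
The row player's expected payoff from Up is 4q − 6(1−q); from Down it is −6q − 5(1−q).
Setting these equal: 10q − 6 = −q − 5, so q = 1/11.
Therefore the column player plays Right with probability 1 − 1/11 = 10/11.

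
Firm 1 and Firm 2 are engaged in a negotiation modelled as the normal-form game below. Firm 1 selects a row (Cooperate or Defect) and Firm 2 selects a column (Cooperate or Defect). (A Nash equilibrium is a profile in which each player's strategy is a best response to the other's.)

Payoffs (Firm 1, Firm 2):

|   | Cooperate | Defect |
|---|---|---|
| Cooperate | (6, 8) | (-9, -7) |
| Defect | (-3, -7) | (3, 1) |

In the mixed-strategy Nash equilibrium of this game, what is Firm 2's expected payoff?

-41/23

First find p, the probability Firm 1 plays Cooperate, from Firm 2's indifference between Cooperate and Defect: 8p − 7(1−p) = −7p + (1−p), giving p = 8/23.
Since Firm 2 is indifferent in equilibrium, Firm 2's expected payoff equals the payoff from either column against (8/23, 15/23). Using Cooperate: 8(8/23) − 7(15/23) = -41/23.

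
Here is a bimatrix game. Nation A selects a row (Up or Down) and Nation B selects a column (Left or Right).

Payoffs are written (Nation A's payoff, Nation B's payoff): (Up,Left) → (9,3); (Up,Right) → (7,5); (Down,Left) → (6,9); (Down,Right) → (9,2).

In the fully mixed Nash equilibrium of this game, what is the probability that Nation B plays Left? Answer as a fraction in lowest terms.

2/5

Let c be the probability that Nation B plays Left. In a completely mixed equilibrium, Nation A must be indifferent between Up and Down.
Nation A's expected payoff from Up is 9c + 7(1−c); from Down it is 6c + 9(1−c).
Setting these equal: 2c + 7 = −3c + 9, so c = 2/5.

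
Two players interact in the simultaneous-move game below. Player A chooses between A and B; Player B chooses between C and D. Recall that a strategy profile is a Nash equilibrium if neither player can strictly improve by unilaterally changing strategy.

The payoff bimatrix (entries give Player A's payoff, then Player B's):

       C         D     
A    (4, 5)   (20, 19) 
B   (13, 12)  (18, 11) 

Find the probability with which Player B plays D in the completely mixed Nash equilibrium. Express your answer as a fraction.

Let c be the probability that Player B plays C. In a completely mixed equilibrium, Player A must be indifferent between A and B.
Player A's expected payoff from A is 4c + 20(1−c); from B it is 13c + 18(1−c).
Setting these equal: −16c + 20 = −5c + 18, so c = 2/11.
Therefore Player B plays D with probability 1 − 2/11 = 9/11.

9/11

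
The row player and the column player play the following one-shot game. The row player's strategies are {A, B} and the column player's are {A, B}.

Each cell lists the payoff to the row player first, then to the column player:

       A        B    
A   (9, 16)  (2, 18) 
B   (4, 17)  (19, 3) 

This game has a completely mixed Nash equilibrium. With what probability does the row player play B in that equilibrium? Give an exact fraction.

1/8

Let r be the probability that the row player plays A. In a completely mixed equilibrium, the column player must be indifferent between A and B.
The column player's expected payoff from A is 16r + 17(1−r); from B it is 18r + 3(1−r).
Setting these equal: −r + 17 = 15r + 3, so r = 7/8.
Therefore the row player plays B with probability 1 − 7/8 = 1/8.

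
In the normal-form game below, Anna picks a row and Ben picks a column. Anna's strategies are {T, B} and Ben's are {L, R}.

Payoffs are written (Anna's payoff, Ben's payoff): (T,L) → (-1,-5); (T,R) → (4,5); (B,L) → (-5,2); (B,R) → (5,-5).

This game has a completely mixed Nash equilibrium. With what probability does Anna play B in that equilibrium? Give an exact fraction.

Let p be the probability that Anna plays T. In a completely mixed equilibrium, Ben must be indifferent between L and R.
Ben's expected payoff from L is −5p + 2(1−p); from R it is 5p − 5(1−p).
Setting these equal: −7p + 2 = 10p − 5, so p = 7/17.
Therefore Anna plays B with probability 1 − 7/17 = 10/17.

10/17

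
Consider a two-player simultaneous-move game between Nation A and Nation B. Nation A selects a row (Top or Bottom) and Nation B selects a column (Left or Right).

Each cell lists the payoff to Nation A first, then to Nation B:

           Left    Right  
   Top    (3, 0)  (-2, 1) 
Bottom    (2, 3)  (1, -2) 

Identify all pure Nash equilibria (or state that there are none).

(Top, Left): Nation B prefers Right (1 > 0) — not an equilibrium.
(Top, Right): Nation A prefers Bottom (1 > -2) — not an equilibrium.
(Bottom, Left): Nation A prefers Top (3 > 2) — not an equilibrium.
(Bottom, Right): Nation B prefers Left (3 > -2) — not an equilibrium.

none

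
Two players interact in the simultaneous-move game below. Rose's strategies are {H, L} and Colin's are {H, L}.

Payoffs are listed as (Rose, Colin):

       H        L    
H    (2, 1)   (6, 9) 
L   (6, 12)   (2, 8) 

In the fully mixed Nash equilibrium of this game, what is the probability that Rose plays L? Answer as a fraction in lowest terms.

Let x be the probability that Rose plays H. In a completely mixed equilibrium, Colin must be indifferent between H and L.
Colin's expected payoff from H is x + 12(1−x); from L it is 9x + 8(1−x).
Setting these equal: −11x + 12 = x + 8, so x = 1/3.
Therefore Rose plays L with probability 1 − 1/3 = 2/3.

2/3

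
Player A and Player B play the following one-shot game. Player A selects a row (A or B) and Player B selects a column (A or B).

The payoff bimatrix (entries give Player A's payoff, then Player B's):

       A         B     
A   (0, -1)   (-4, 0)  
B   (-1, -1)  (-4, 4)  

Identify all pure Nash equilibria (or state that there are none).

(A, A): Player B prefers B (0 > -1) — not an equilibrium.
(A, B): Player A gets -4 ≥ -4 from B, and Player B gets 0 ≥ -1 from A — Nash equilibrium.
(B, A): Player A prefers A (0 > -1); Player B prefers B (4 > -1) — not an equilibrium.
(B, B): Player A gets -4 ≥ -4 from A, and Player B gets 4 ≥ -1 from A — Nash equilibrium.

(A, B) and (B, B)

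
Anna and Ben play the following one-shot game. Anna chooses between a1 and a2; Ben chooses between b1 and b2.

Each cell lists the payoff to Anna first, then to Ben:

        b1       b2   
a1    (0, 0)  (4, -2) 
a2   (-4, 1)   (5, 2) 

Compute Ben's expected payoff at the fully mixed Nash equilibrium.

2/3

First find x, the probability Anna plays a1, from Ben's indifference between b1 and b2: (1−x) = −2x + 2(1−x), giving x = 1/3.
Since Ben is indifferent in equilibrium, Ben's expected payoff equals the payoff from either column against (1/3, 2/3). Using b1: (2/3) = 2/3.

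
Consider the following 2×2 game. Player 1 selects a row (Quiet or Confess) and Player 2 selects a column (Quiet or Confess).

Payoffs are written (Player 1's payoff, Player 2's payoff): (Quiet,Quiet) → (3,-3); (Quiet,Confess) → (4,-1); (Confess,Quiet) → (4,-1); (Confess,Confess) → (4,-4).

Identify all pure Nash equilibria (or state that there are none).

(Quiet, Quiet): Player 1 prefers Confess (4 > 3); Player 2 prefers Confess (-1 > -3) — not an equilibrium.
(Quiet, Confess): Player 1 gets 4 ≥ 4 from Confess, and Player 2 gets -1 ≥ -3 from Quiet — Nash equilibrium.
(Confess, Quiet): Player 1 gets 4 ≥ 3 from Quiet, and Player 2 gets -1 ≥ -4 from Confess — Nash equilibrium.
(Confess, Confess): Player 2 prefers Quiet (-1 > -4) — not an equilibrium.

(Quiet, Confess) and (Confess, Quiet)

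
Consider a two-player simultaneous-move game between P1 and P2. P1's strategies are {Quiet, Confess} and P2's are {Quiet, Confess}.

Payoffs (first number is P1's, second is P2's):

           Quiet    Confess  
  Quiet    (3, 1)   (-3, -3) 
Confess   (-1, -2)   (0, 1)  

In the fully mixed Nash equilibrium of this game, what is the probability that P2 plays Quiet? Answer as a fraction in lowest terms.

3/7

Let q be the probability that P2 plays Quiet. In a completely mixed equilibrium, P1 must be indifferent between Quiet and Confess.
P1's expected payoff from Quiet is 3q − 3(1−q); from Confess it is −q.
Setting these equal: 6q − 3 = −q, so q = 3/7.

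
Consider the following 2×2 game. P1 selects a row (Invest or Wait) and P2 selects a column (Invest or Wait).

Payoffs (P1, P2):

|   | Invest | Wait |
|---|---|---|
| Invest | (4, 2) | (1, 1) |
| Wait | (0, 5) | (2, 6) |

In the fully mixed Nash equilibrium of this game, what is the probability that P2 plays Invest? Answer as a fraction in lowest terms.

1/5

Let y be the probability that P2 plays Invest. In a completely mixed equilibrium, P1 must be indifferent between Invest and Wait.
P1's expected payoff from Invest is 4y + (1−y); from Wait it is 2(1−y).
Setting these equal: 3y + 1 = −2y + 2, so y = 1/5.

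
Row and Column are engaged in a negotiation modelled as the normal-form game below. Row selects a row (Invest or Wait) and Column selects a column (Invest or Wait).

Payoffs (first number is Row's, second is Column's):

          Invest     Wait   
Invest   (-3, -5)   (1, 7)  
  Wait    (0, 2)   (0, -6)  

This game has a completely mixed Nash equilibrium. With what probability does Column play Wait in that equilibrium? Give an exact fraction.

Let c be the probability that Column plays Invest. In a completely mixed equilibrium, Row must be indifferent between Invest and Wait.
Row's expected payoff from Invest is −3c + (1−c); from Wait it is 0.
Setting these equal: −4c + 1 = 0, so c = 1/4.
Therefore Column plays Wait with probability 1 − 1/4 = 3/4.

3/4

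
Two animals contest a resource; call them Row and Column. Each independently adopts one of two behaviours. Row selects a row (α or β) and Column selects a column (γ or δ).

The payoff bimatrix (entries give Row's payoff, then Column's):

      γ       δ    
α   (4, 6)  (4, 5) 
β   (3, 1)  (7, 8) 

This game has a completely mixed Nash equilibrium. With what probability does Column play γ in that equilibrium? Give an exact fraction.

3/4

Let q be the probability that Column plays γ. In a completely mixed equilibrium, Row must be indifferent between α and β.
Row's expected payoff from α is 4q + 4(1−q); from β it is 3q + 7(1−q).
Setting these equal: 4 = −4q + 7, so q = 3/4.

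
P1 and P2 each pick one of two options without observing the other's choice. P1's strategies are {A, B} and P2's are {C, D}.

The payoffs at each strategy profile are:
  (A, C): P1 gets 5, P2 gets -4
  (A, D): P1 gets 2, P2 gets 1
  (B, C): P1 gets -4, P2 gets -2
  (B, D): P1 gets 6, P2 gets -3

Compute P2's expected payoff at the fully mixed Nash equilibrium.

First find x, the probability P1 plays A, from P2's indifference between C and D: −4x − 2(1−x) = x − 3(1−x), giving x = 1/6.
Since P2 is indifferent in equilibrium, P2's expected payoff equals the payoff from either column against (1/6, 5/6). Using C: −4(1/6) − 2(5/6) = -7/3.

-7/3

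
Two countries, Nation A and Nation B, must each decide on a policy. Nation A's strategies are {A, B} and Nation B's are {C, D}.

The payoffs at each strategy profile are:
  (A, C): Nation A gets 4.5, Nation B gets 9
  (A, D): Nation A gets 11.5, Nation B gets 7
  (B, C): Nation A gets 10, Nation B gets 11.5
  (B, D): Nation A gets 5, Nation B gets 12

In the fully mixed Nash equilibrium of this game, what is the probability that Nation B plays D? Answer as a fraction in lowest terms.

11/24

Let y be the probability that Nation B plays C. In a completely mixed equilibrium, Nation A must be indifferent between A and B.
Nation A's expected payoff from A is 4.5y + 11.5(1−y); from B it is 10y + 5(1−y).
Setting these equal: −7y + 11.5 = 5y + 5, so y = 13/24.
Therefore Nation B plays D with probability 1 − 13/24 = 11/24.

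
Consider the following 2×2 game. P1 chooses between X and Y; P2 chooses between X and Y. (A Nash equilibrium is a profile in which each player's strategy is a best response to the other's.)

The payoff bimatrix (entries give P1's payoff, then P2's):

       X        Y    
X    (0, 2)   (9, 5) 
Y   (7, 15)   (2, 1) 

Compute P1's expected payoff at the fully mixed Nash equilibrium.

9/2

First find y, the probability P2 plays X, from P1's indifference between X and Y: 9(1−y) = 7y + 2(1−y), giving y = 1/2.
Since P1 is indifferent in equilibrium, P1's expected payoff equals the payoff from either row against (1/2, 1/2). Using X: 9(1/2) = 9/2.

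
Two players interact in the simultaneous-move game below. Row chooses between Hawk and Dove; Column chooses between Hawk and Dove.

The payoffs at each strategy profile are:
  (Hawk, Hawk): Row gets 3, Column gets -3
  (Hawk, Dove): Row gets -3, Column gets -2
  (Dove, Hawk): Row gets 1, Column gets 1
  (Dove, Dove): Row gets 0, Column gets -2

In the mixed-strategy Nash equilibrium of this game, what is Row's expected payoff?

3/5

First find q, the probability Column plays Hawk, from Row's indifference between Hawk and Dove: 3q − 3(1−q) = q, giving q = 3/5.
Since Row is indifferent in equilibrium, Row's expected payoff equals the payoff from either row against (3/5, 2/5). Using Hawk: 3(3/5) − 3(2/5) = 3/5.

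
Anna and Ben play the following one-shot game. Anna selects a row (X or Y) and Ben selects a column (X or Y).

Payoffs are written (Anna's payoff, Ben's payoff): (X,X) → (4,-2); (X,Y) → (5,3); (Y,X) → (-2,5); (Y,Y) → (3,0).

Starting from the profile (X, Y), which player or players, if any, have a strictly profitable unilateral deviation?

Anna at (X, Y) earns 5; deviating to Y yields 3 — not better.
Ben earns 3; deviating to X yields -2 — not better.
Neither player can strictly improve; the profile is a Nash equilibrium.

Neither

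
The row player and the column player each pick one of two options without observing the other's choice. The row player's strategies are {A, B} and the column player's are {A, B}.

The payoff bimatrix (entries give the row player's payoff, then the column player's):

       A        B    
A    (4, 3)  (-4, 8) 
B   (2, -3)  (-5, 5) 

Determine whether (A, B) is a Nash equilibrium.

Yes

At (A, B), the row player earns -4; switching to B would give -5, so the row player has no profitable deviation.
The column player earns 8; switching to A would give 3, so the column player has no profitable deviation.
Neither player can gain by a unilateral deviation, so this profile is a Nash equilibrium.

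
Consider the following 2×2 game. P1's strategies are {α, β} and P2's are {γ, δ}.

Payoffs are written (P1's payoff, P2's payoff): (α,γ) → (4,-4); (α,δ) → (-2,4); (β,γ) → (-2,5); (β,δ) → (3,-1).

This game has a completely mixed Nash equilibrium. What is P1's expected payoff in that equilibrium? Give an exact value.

First find q, the probability P2 plays γ, from P1's indifference between α and β: 4q − 2(1−q) = −2q + 3(1−q), giving q = 5/11.
Since P1 is indifferent in equilibrium, P1's expected payoff equals the payoff from either row against (5/11, 6/11). Using α: 4(5/11) − 2(6/11) = 8/11.

8/11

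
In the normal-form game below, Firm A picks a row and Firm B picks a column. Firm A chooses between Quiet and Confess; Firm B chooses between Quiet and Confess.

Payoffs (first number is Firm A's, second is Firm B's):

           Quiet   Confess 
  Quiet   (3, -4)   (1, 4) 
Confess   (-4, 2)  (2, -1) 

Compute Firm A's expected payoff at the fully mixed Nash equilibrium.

5/4

First find q, the probability Firm B plays Quiet, from Firm A's indifference between Quiet and Confess: 3q + (1−q) = −4q + 2(1−q), giving q = 1/8.
Since Firm A is indifferent in equilibrium, Firm A's expected payoff equals the payoff from either row against (1/8, 7/8). Using Quiet: 3(1/8) + (7/8) = 5/4.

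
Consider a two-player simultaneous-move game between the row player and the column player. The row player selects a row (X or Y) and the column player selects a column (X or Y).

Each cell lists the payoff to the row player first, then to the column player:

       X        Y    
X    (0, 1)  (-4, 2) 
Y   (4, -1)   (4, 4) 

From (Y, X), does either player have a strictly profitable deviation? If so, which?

The row player at (Y, X) earns 4; deviating to X yields 0 — not better.
The column player earns -1; deviating to Y yields 4 — a strict improvement.
Only the column player has a strictly profitable deviation.

The column player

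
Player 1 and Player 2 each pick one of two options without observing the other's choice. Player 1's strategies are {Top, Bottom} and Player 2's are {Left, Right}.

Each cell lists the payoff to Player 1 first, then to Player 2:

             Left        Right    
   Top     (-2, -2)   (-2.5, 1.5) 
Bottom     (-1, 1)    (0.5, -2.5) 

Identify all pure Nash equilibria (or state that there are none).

(Bottom, Left)

(Top, Left): Player 1 prefers Bottom (-1 > -2); Player 2 prefers Right (1.5 > -2) — not an equilibrium.
(Top, Right): Player 1 prefers Bottom (0.5 > -2.5) — not an equilibrium.
(Bottom, Left): Player 1 gets -1 ≥ -2 from Top, and Player 2 gets 1 ≥ -2.5 from Right — Nash equilibrium.
(Bottom, Right): Player 2 prefers Left (1 > -2.5) — not an equilibrium.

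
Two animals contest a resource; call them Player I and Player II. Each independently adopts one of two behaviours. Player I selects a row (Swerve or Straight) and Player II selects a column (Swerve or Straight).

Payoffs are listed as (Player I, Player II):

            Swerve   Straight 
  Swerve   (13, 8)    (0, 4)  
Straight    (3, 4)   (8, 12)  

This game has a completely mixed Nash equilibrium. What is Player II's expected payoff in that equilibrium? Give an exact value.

20/3

First find x, the probability Player I plays Swerve, from Player II's indifference between Swerve and Straight: 8x + 4(1−x) = 4x + 12(1−x), giving x = 2/3.
Since Player II is indifferent in equilibrium, Player II's expected payoff equals the payoff from either column against (2/3, 1/3). Using Swerve: 8(2/3) + 4(1/3) = 20/3.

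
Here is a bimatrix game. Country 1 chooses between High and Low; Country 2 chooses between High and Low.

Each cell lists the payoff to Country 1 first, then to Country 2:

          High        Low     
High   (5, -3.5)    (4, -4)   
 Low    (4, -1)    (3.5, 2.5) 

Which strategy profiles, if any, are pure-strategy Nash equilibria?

(High, High)

(High, High): Country 1 gets 5 ≥ 4 from Low, and Country 2 gets -3.5 ≥ -4 from Low — Nash equilibrium.
(High, Low): Country 2 prefers High (-3.5 > -4) — not an equilibrium.
(Low, High): Country 1 prefers High (5 > 4); Country 2 prefers Low (2.5 > -1) — not an equilibrium.
(Low, Low): Country 1 prefers High (4 > 3.5) — not an equilibrium.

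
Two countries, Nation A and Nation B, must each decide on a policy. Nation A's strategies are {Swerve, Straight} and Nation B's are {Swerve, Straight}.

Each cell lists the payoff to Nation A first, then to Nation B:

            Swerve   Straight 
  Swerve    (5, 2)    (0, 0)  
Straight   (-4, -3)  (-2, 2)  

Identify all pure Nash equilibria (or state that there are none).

(Swerve, Swerve)

(Swerve, Swerve): Nation A gets 5 ≥ -4 from Straight, and Nation B gets 2 ≥ 0 from Straight — Nash equilibrium.
(Swerve, Straight): Nation B prefers Swerve (2 > 0) — not an equilibrium.
(Straight, Swerve): Nation A prefers Swerve (5 > -4); Nation B prefers Straight (2 > -3) — not an equilibrium.
(Straight, Straight): Nation A prefers Swerve (0 > -2) — not an equilibrium.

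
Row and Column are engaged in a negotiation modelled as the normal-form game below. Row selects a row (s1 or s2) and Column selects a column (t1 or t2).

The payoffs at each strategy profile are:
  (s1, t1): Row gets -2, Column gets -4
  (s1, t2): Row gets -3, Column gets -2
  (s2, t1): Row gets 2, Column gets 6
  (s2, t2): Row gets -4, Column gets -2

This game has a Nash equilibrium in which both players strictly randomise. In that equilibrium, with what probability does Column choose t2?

Let c be the probability that Column plays t1. In a completely mixed equilibrium, Row must be indifferent between s1 and s2.
Row's expected payoff from s1 is −2c − 3(1−c); from s2 it is 2c − 4(1−c).
Setting these equal: c − 3 = 6c − 4, so c = 1/5.
Therefore Column plays t2 with probability 1 − 1/5 = 4/5.

4/5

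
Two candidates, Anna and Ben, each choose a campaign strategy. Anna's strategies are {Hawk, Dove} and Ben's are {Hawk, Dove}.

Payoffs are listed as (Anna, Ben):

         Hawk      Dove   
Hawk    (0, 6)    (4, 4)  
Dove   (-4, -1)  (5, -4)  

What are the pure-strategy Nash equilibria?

(Hawk, Hawk): Anna gets 0 ≥ -4 from Dove, and Ben gets 6 ≥ 4 from Dove — Nash equilibrium.
(Hawk, Dove): Anna prefers Dove (5 > 4); Ben prefers Hawk (6 > 4) — not an equilibrium.
(Dove, Hawk): Anna prefers Hawk (0 > -4) — not an equilibrium.
(Dove, Dove): Ben prefers Hawk (-1 > -4) — not an equilibrium.

(Hawk, Hawk)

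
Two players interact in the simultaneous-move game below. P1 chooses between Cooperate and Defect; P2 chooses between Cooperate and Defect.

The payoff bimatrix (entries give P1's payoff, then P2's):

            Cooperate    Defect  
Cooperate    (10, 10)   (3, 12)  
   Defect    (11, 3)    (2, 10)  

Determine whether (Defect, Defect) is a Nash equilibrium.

No

At (Defect, Defect), P1 earns 2; switching to Cooperate would give 3, so P1 would deviate.
P2 earns 10; switching to Cooperate would give 3, so P2 has no profitable deviation.
Since at least one player can profitably deviate, this is not a Nash equilibrium.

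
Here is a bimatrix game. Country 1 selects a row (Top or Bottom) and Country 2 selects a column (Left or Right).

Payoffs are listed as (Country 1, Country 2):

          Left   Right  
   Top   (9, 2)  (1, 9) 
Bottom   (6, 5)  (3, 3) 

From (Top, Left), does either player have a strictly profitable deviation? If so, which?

Country 1 at (Top, Left) earns 9; deviating to Bottom yields 6 — not better.
Country 2 earns 2; deviating to Right yields 9 — a strict improvement.
Only Country 2 has a strictly profitable deviation.

Country 2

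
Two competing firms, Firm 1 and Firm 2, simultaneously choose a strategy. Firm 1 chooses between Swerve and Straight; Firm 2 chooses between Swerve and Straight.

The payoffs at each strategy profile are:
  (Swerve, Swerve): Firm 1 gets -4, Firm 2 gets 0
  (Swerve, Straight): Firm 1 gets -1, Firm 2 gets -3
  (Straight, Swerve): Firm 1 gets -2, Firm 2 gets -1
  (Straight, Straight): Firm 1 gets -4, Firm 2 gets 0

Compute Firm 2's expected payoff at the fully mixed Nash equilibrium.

-3/4

First find x, the probability Firm 1 plays Swerve, from Firm 2's indifference between Swerve and Straight: −(1−x) = −3x, giving x = 1/4.
Since Firm 2 is indifferent in equilibrium, Firm 2's expected payoff equals the payoff from either column against (1/4, 3/4). Using Swerve: −(3/4) = -3/4.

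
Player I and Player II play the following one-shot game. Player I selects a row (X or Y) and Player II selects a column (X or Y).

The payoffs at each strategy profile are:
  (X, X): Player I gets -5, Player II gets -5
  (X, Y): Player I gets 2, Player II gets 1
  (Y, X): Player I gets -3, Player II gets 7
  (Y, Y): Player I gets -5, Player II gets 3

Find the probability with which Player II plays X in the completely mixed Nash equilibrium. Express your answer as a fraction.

7/9

Let y be the probability that Player II plays X. In a completely mixed equilibrium, Player I must be indifferent between X and Y.
Player I's expected payoff from X is −5y + 2(1−y); from Y it is −3y − 5(1−y).
Setting these equal: −7y + 2 = 2y − 5, so y = 7/9.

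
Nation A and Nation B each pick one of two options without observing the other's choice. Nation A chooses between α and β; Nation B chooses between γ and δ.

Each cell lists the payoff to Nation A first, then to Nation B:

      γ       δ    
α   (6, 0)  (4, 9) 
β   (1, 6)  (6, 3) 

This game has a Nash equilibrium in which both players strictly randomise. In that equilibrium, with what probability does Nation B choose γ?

2/7

Let y be the probability that Nation B plays γ. In a completely mixed equilibrium, Nation A must be indifferent between α and β.
Nation A's expected payoff from α is 6y + 4(1−y); from β it is y + 6(1−y).
Setting these equal: 2y + 4 = −5y + 6, so y = 2/7.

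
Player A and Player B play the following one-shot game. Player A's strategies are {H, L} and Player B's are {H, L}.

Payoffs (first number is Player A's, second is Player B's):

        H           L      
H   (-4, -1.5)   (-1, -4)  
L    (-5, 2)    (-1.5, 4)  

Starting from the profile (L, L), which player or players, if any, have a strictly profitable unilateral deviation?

Player A at (L, L) earns -1.5; deviating to H yields -1 — a strict improvement.
Player B earns 4; deviating to H yields 2 — not better.
Only Player A has a strictly profitable deviation.

Player A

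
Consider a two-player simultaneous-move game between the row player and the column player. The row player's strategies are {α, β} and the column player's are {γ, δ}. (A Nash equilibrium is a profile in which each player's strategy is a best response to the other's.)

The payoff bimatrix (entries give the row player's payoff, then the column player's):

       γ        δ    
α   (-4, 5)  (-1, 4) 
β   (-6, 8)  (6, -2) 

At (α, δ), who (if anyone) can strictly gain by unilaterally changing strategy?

Both

The row player at (α, δ) earns -1; deviating to β yields 6 — a strict improvement.
The column player earns 4; deviating to γ yields 5 — a strict improvement.
Both the row player and the column player have strictly profitable deviations.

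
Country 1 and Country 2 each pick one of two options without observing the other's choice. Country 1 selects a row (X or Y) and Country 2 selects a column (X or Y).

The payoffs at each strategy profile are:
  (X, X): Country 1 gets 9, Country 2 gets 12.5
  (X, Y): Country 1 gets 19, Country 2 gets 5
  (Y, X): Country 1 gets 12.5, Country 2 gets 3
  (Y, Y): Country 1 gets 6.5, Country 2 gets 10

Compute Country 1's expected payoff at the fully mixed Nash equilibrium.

179/16

First find y, the probability Country 2 plays X, from Country 1's indifference between X and Y: 9y + 19(1−y) = 12.5y + 6.5(1−y), giving y = 25/32.
Since Country 1 is indifferent in equilibrium, Country 1's expected payoff equals the payoff from either row against (25/32, 7/32). Using X: 9(25/32) + 19(7/32) = 179/16.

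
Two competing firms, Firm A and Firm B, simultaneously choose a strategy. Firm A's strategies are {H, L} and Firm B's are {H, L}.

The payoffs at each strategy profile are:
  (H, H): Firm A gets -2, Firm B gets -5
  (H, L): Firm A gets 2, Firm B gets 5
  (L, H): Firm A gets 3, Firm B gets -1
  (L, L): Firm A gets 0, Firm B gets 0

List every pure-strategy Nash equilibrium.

(H, L)

(H, H): Firm A prefers L (3 > -2); Firm B prefers L (5 > -5) — not an equilibrium.
(H, L): Firm A gets 2 ≥ 0 from L, and Firm B gets 5 ≥ -5 from H — Nash equilibrium.
(L, H): Firm B prefers L (0 > -1) — not an equilibrium.
(L, L): Firm A prefers H (2 > 0) — not an equilibrium.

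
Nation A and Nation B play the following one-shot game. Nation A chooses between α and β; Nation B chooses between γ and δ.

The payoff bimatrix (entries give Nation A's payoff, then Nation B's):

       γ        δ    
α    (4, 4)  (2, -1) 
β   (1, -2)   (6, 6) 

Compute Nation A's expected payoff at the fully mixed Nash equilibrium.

First find y, the probability Nation B plays γ, from Nation A's indifference between α and β: 4y + 2(1−y) = y + 6(1−y), giving y = 4/7.
Since Nation A is indifferent in equilibrium, Nation A's expected payoff equals the payoff from either row against (4/7, 3/7). Using α: 4(4/7) + 2(3/7) = 22/7.

22/7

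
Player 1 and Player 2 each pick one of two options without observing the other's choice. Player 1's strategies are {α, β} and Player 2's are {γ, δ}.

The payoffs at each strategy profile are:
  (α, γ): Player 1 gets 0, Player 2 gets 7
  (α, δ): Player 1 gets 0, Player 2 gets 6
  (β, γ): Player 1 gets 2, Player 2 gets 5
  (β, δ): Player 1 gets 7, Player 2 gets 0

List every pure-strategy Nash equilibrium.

(β, γ)

(α, γ): Player 1 prefers β (2 > 0) — not an equilibrium.
(α, δ): Player 1 prefers β (7 > 0); Player 2 prefers γ (7 > 6) — not an equilibrium.
(β, γ): Player 1 gets 2 ≥ 0 from α, and Player 2 gets 5 ≥ 0 from δ — Nash equilibrium.
(β, δ): Player 2 prefers γ (5 > 0) — not an equilibrium.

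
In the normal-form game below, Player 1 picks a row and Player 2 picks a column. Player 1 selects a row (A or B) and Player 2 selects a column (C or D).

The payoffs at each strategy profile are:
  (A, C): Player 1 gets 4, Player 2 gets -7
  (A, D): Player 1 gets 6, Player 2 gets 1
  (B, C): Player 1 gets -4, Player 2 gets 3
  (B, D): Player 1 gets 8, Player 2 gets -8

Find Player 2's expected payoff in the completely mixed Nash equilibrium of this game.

-53/19

First find x, the probability Player 1 plays A, from Player 2's indifference between C and D: −7x + 3(1−x) = x − 8(1−x), giving x = 11/19.
Since Player 2 is indifferent in equilibrium, Player 2's expected payoff equals the payoff from either column against (11/19, 8/19). Using C: −7(11/19) + 3(8/19) = -53/19.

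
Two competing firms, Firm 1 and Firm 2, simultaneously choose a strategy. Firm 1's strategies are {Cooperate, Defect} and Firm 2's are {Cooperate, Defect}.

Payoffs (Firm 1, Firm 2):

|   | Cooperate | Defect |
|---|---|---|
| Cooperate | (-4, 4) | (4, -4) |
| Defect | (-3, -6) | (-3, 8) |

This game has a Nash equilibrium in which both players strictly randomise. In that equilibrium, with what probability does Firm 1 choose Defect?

4/11

Let p be the probability that Firm 1 plays Cooperate. In a completely mixed equilibrium, Firm 2 must be indifferent between Cooperate and Defect.
Firm 2's expected payoff from Cooperate is 4p − 6(1−p); from Defect it is −4p + 8(1−p).
Setting these equal: 10p − 6 = −12p + 8, so p = 7/11.
Therefore Firm 1 plays Defect with probability 1 − 7/11 = 4/11.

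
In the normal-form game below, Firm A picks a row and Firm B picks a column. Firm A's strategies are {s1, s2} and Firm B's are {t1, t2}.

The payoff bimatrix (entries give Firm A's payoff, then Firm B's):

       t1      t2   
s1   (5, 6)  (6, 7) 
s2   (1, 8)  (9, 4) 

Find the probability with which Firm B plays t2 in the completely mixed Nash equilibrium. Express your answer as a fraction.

4/7

Let q be the probability that Firm B plays t1. In a completely mixed equilibrium, Firm A must be indifferent between s1 and s2.
Firm A's expected payoff from s1 is 5q + 6(1−q); from s2 it is q + 9(1−q).
Setting these equal: −q + 6 = −8q + 9, so q = 3/7.
Therefore Firm B plays t2 with probability 1 − 3/7 = 4/7.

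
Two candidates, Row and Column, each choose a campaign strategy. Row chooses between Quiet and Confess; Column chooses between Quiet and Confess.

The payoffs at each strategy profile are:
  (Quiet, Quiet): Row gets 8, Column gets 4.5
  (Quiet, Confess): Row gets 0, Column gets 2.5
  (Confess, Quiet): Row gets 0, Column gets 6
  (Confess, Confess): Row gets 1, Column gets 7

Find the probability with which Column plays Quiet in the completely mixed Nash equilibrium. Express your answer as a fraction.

1/9

Let c be the probability that Column plays Quiet. In a completely mixed equilibrium, Row must be indifferent between Quiet and Confess.
Row's expected payoff from Quiet is 8c; from Confess it is (1−c).
Setting these equal: 8c = −c + 1, so c = 1/9.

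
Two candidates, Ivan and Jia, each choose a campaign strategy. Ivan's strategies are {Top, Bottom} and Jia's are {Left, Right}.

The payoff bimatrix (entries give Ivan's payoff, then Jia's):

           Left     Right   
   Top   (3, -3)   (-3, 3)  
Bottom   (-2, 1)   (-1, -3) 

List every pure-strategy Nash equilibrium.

(Top, Left): Jia prefers Right (3 > -3) — not an equilibrium.
(Top, Right): Ivan prefers Bottom (-1 > -3) — not an equilibrium.
(Bottom, Left): Ivan prefers Top (3 > -2) — not an equilibrium.
(Bottom, Right): Jia prefers Left (1 > -3) — not an equilibrium.

none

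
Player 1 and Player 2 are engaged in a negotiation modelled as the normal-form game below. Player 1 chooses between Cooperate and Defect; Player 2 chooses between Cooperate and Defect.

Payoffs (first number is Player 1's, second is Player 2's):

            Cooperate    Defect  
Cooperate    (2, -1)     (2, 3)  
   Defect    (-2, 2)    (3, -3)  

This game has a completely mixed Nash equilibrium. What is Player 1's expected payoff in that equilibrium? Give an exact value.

First find q, the probability Player 2 plays Cooperate, from Player 1's indifference between Cooperate and Defect: 2q + 2(1−q) = −2q + 3(1−q), giving q = 1/5.
Since Player 1 is indifferent in equilibrium, Player 1's expected payoff equals the payoff from either row against (1/5, 4/5). Using Cooperate: 2(1/5) + 2(4/5) = 2.

2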